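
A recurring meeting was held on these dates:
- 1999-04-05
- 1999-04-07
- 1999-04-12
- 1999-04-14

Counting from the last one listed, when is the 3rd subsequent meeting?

Gaps: 2, 5, 2 days — not constant, but cyclic with period 2.
The events fall on every Monday and Wednesday.
The following Monday is 1999-04-19.
The following Wednesday is 1999-04-21.
The following Monday is 1999-04-26.

1999-04-26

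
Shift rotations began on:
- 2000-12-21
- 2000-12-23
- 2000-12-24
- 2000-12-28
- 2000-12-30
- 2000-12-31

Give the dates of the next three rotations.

Every event lands on a Thursday or Saturday or Sunday (gaps cycle 2, 1, 4, 2, 1).
So the schedule is: every Thursday, Saturday and Sunday.
Next Thursday: 2001-01-04.
Next Saturday: 2001-01-06.
The following Sunday is 2001-01-07.

2001-01-04, 2001-01-06, 2001-01-07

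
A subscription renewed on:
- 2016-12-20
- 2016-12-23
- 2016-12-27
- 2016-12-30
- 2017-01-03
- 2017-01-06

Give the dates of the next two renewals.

Gaps: 3, 4, 3, 4, 3 days — not constant, but cyclic with period 2.
The events fall on every Tuesday and Friday.
Next Tuesday: 2017-01-10.
Next Friday: 2017-01-13.

2017-01-10, 2017-01-13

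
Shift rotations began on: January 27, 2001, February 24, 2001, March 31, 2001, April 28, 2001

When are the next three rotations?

These are Saturdays with 28, 35, 28-day gaps.
Each is the final Saturday of its month — March 31, 2001 is past the 28th, so '4th Saturday' doesn't fit.
Last Saturday of May 2001: May 26, 2001.
June 2001 ends with Saturday June 30, 2001.
July 2001 ends with Saturday July 28, 2001.

May 26, 2001; June 30, 2001; July 28, 2001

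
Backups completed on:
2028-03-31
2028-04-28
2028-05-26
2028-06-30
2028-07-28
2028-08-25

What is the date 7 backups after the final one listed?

2029-03-30

These are Fridays with 28, 28, 35, 28, 28-day gaps.
Each is the final Friday of its month — 2028-03-31 is past the 28th, so '4th Friday' doesn't fit.
September 2028 ends with Friday 2028-09-29.
October 2028 ends with Friday 2028-10-27.
Last Friday of November 2028: 2028-11-24.
Last Friday of December 2028: 2028-12-29.
Last Friday of January 2029: 2029-01-26.
February 2029 ends with Friday 2029-02-23.
March 2029 ends with Friday 2029-03-30.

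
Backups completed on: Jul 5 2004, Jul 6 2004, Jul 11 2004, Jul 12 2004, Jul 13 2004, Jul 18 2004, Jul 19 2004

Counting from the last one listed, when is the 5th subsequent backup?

Gaps: 1, 5, 1, 1, 5, 1 days — not constant, but cyclic with period 3.
The events fall on every Monday, Tuesday and Sunday.
Next Tuesday: Jul 20 2004.
Next Sunday: Jul 25 2004.
The following Monday is Jul 26 2004.
Next Tuesday: Jul 27 2004.
Next Sunday: Aug 1 2004.

Aug 1 2004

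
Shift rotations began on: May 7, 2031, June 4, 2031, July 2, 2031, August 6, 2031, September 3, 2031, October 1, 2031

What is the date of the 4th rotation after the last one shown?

Gaps: 28, 28, 35, 28, 28 days — a mix of 28 and 35. Every date is a Wednesday.
Each is the 1st Wednesday of its month.
1st Wednesday of November 2031: November 5, 2031.
December 2031 — 1st Wednesday is December 3, 2031.
January 2032 — 1st Wednesday is January 7, 2032.
1st Wednesday of February 2032: February 4, 2032.

February 4, 2032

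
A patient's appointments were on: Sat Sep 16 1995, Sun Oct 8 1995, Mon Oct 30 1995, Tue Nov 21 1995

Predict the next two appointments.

Wed Dec 13 1995, Thu Jan 4 1996

Gaps between consecutive events: 22, 22, 22 days — a constant 22-day interval.
Tue Nov 21 1995 + 22 days = Wed Dec 13 1995.
Wed Dec 13 1995 + 22 days = Thu Jan 4 1996.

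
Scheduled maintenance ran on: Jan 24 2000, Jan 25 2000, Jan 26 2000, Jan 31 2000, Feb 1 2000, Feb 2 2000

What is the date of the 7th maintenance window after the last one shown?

The gap pattern 1, 1, 5, 1, 1 repeats every 3 events.
These are the Mondays, Tuesdays and Wednesdays of each week.
Next Monday: Feb 7 2000.
The following Tuesday is Feb 8 2000.
Next Wednesday: Feb 9 2000.
The following Monday is Feb 14 2000.
Next Tuesday: Feb 15 2000.
Next Wednesday: Feb 16 2000.
Next Monday: Feb 21 2000.

Feb 21 2000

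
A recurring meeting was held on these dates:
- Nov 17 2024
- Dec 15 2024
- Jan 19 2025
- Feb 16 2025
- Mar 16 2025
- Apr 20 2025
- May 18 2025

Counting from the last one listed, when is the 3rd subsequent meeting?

Aug 17 2025

All dates are Sundays, 28, 35, 28, 28, 35, 28 days apart.
Specifically, the 3rd Sunday of each month.
June 2025 — 3rd Sunday is Jun 15 2025.
3rd Sunday of July 2025: Jul 20 2025.
August 2025 — 3rd Sunday is Aug 17 2025.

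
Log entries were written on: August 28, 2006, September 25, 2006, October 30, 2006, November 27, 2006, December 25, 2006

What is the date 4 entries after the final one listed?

These are Mondays with 28, 35, 28, 28-day gaps.
Each is the final Monday of its month — October 30, 2006 is past the 28th, so '4th Monday' doesn't fit.
January 2007 ends with Monday January 29, 2007.
February 2007 ends with Monday February 26, 2007.
March 2007 ends with Monday March 26, 2007.
Last Monday of April 2007: April 30, 2007.

April 30, 2007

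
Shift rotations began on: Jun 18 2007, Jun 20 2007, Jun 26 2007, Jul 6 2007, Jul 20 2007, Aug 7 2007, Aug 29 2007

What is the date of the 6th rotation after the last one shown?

The spacing grows by 4 each time: 2, 6, 10, 14, 18, 22 days.
Next gap: 26 days. Aug 29 2007 + 26 days = Sep 24 2007.
Next gap: 30 days. Sep 24 2007 + 30 days = Oct 24 2007.
Next gap: 34 days. Oct 24 2007 + 34 days = Nov 27 2007.
Next gap: 38 days. Nov 27 2007 + 38 days = Jan 4 2008.
Next gap: 42 days. Jan 4 2008 + 42 days = Feb 15 2008.
Next gap: 46 days. Feb 15 2008 + 46 days = Apr 1 2008.

Apr 1 2008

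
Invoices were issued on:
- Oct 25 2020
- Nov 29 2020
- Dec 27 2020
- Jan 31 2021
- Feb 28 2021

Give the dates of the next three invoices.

All Sundays; the gaps (35, 28, 35, 28) vary with month length.
This is the last Sunday of each month.
March 2021 ends with Sunday Mar 28 2021.
Last Sunday of April 2021: Apr 25 2021.
Last Sunday of May 2021: May 30 2021.

Mar 28 2021, Apr 25 2021, May 30 2021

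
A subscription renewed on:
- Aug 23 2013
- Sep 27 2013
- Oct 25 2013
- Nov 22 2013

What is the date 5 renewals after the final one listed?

Apr 25 2014

Gaps: 35, 28, 28 days — a mix of 28 and 35. Every date is a Friday.
Each is the 4th Friday of its month.
December 2013 — 4th Friday is Dec 27 2013.
4th Friday of January 2014: Jan 24 2014.
4th Friday of February 2014: Feb 28 2014.
March 2014 — 4th Friday is Mar 28 2014.
4th Friday of April 2014: Apr 25 2014.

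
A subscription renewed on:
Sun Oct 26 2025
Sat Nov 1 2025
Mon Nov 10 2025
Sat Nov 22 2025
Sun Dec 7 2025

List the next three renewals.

Gaps: 6, 9, 12, 15 days — each gap is 3 larger than the previous one.
Next gap: 18 days. Sun Dec 7 2025 + 18 days = Thu Dec 25 2025.
Next gap: 21 days. Thu Dec 25 2025 + 21 days = Thu Jan 15 2026.
Next gap: 24 days. Thu Jan 15 2026 + 24 days = Sun Feb 8 2026.

Thu Dec 25 2025, Thu Jan 15 2026, Sun Feb 8 2026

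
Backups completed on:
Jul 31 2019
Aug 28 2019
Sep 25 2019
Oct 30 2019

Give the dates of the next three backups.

All Wednesdays; the gaps (28, 28, 35) vary with month length.
This is the last Wednesday of each month.
Last Wednesday of November 2019: Nov 27 2019.
Last Wednesday of December 2019: Dec 25 2019.
January 2020 ends with Wednesday Jan 29 2020.

Nov 27 2019, Dec 25 2019, Jan 29 2020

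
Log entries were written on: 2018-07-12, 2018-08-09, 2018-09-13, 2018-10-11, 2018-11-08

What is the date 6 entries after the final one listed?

These are Thursdays at 28- or 35-day spacing (28, 35, 28, 28).
The pattern: 2nd Thursday of the month.
2nd Thursday of December 2018: 2018-12-13.
January 2019 — 2nd Thursday is 2019-01-10.
2nd Thursday of February 2019: 2019-02-14.
2nd Thursday of March 2019: 2019-03-14.
April 2019 — 2nd Thursday is 2019-04-11.
May 2019 — 2nd Thursday is 2019-05-09.

2019-05-09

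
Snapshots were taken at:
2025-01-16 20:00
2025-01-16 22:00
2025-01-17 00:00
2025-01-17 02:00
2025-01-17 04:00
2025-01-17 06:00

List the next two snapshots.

2025-01-17 08:00, 2025-01-17 10:00

Gaps: 2, 2, 2, 2, 2 hours — each event is 2 hours after the previous one.
2025-01-17 06:00 + 2 h = 2025-01-17 08:00.
2025-01-17 08:00 + 2 h = 2025-01-17 10:00.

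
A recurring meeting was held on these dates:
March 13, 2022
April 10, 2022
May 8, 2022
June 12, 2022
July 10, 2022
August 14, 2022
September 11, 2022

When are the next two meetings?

These are Sundays at 28- or 35-day spacing (28, 28, 35, 28, 35, 28).
The pattern: 2nd Sunday of the month.
2nd Sunday of October 2022: October 9, 2022.
November 2022 — 2nd Sunday is November 13, 2022.

October 9, 2022; November 13, 2022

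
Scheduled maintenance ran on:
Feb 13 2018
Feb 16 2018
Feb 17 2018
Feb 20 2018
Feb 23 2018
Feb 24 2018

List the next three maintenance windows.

Feb 27 2018, Mar 2 2018, Mar 3 2018

Every event lands on a Tuesday or Friday or Saturday (gaps cycle 3, 1, 3, 3, 1).
So the schedule is: every Tuesday, Friday and Saturday.
Next Tuesday: Feb 27 2018.
The following Friday is Mar 2 2018.
Next Saturday: Mar 3 2018.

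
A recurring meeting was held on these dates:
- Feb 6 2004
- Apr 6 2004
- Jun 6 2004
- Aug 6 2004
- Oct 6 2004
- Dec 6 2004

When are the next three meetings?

Each date is the 6th; the gaps (60, 61, 61, 61, 61) track the month lengths.
The rule is the 6th of every 2 months.
February 2005: Feb 6 2005.
Next: April 2005 → Apr 6 2005.
Next: June 2005 → Jun 6 2005.

Feb 6 2005, Apr 6 2005, Jun 6 2005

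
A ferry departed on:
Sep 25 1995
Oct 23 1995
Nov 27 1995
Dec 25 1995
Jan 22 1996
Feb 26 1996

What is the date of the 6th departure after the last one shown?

These are Mondays at 28- or 35-day spacing (28, 35, 28, 28, 35).
The pattern: 4th Monday of the month.
4th Monday of March 1996: Mar 25 1996.
4th Monday of April 1996: Apr 22 1996.
May 1996 — 4th Monday is May 27 1996.
4th Monday of June 1996: Jun 24 1996.
July 1996 — 4th Monday is Jul 22 1996.
August 1996 — 4th Monday is Aug 26 1996.

Aug 26 1996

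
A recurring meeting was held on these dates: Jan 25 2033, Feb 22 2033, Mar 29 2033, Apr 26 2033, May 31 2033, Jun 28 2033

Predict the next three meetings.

Every date is a Tuesday; gaps 28, 35, 28, 35, 28 days.
Each is the last Tuesday of its month (at least one falls on the 29th or later, ruling out '4th Tuesday').
July 2033 ends with Tuesday Jul 26 2033.
August 2033 ends with Tuesday Aug 30 2033.
September 2033 ends with Tuesday Sep 27 2033.

Jul 26 2033, Aug 30 2033, Sep 27 2033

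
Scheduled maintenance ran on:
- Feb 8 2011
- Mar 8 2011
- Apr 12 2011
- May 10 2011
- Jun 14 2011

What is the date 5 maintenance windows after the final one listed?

Nov 8 2011

Gaps: 28, 35, 28, 35 days — a mix of 28 and 35. Every date is a Tuesday.
Each is the 2nd Tuesday of its month.
July 2011 — 2nd Tuesday is Jul 12 2011.
2nd Tuesday of August 2011: Aug 9 2011.
2nd Tuesday of September 2011: Sep 13 2011.
2nd Tuesday of October 2011: Oct 11 2011.
November 2011 — 2nd Tuesday is Nov 8 2011.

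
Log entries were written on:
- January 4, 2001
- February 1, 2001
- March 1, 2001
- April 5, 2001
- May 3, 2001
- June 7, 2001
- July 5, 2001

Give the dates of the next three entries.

Gaps: 28, 28, 35, 28, 35, 28 days — a mix of 28 and 35. Every date is a Thursday.
Each is the 1st Thursday of its month.
1st Thursday of August 2001: August 2, 2001.
September 2001 — 1st Thursday is September 6, 2001.
1st Thursday of October 2001: October 4, 2001.

August 2, 2001; September 6, 2001; October 4, 2001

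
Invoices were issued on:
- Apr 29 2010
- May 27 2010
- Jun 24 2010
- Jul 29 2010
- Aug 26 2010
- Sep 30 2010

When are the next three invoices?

All Thursdays; the gaps (28, 28, 35, 28, 35) vary with month length.
This is the last Thursday of each month.
Last Thursday of October 2010: Oct 28 2010.
November 2010 ends with Thursday Nov 25 2010.
Last Thursday of December 2010: Dec 30 2010.

Oct 28 2010, Nov 25 2010, Dec 30 2010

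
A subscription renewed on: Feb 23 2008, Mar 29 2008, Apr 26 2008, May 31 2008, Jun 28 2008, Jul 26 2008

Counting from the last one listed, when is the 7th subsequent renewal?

Every date is a Saturday; gaps 35, 28, 35, 28, 28 days.
Each is the last Saturday of its month (at least one falls on the 29th or later, ruling out '4th Saturday').
August 2008 ends with Saturday Aug 30 2008.
September 2008 ends with Saturday Sep 27 2008.
October 2008 ends with Saturday Oct 25 2008.
November 2008 ends with Saturday Nov 29 2008.
December 2008 ends with Saturday Dec 27 2008.
Last Saturday of January 2009: Jan 31 2009.
Last Saturday of February 2009: Feb 28 2009.

Feb 28 2009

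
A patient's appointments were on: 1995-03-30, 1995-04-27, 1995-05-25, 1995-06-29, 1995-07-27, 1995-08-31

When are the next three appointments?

Every date is a Thursday; gaps 28, 28, 35, 28, 35 days.
Each is the last Thursday of its month (at least one falls on the 29th or later, ruling out '4th Thursday').
Last Thursday of September 1995: 1995-09-28.
October 1995 ends with Thursday 1995-10-26.
November 1995 ends with Thursday 1995-11-30.

1995-09-28, 1995-10-26, 1995-11-30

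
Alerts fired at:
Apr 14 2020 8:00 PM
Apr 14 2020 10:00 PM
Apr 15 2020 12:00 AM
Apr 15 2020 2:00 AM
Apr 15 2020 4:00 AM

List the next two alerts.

The interval is a steady 2 hours (2, 2, 2, 2).
Apr 15 2020 4:00 AM + 2 h = Apr 15 2020 6:00 AM.
Apr 15 2020 6:00 AM + 2 h = Apr 15 2020 8:00 AM.

Apr 15 2020 6:00 AM, Apr 15 2020 8:00 AM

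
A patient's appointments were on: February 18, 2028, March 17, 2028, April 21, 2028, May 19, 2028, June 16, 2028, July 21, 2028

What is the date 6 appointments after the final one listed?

January 19, 2029

Gaps: 28, 35, 28, 28, 35 days — a mix of 28 and 35. Every date is a Friday.
Each is the 3rd Friday of its month.
3rd Friday of August 2028: August 18, 2028.
3rd Friday of September 2028: September 15, 2028.
3rd Friday of October 2028: October 20, 2028.
3rd Friday of November 2028: November 17, 2028.
3rd Friday of December 2028: December 15, 2028.
3rd Friday of January 2029: January 19, 2029.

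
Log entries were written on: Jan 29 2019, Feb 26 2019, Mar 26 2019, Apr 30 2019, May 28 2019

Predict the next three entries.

These are Tuesdays with 28, 28, 35, 28-day gaps.
Each is the final Tuesday of its month — Jan 29 2019 is past the 28th, so '4th Tuesday' doesn't fit.
Last Tuesday of June 2019: Jun 25 2019.
Last Tuesday of July 2019: Jul 30 2019.
August 2019 ends with Tuesday Aug 27 2019.

Jun 25 2019, Jul 30 2019, Aug 27 2019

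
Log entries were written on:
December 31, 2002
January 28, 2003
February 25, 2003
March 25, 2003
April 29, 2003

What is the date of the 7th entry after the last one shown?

November 25, 2003

These are Tuesdays with 28, 28, 28, 35-day gaps.
Each is the final Tuesday of its month — December 31, 2002 is past the 28th, so '4th Tuesday' doesn't fit.
Last Tuesday of May 2003: May 27, 2003.
Last Tuesday of June 2003: June 24, 2003.
July 2003 ends with Tuesday July 29, 2003.
August 2003 ends with Tuesday August 26, 2003.
September 2003 ends with Tuesday September 30, 2003.
Last Tuesday of October 2003: October 28, 2003.
Last Tuesday of November 2003: November 25, 2003.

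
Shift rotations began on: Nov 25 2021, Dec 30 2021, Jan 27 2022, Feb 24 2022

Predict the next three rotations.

All Thursdays; the gaps (35, 28, 28) vary with month length.
This is the last Thursday of each month.
Last Thursday of March 2022: Mar 31 2022.
April 2022 ends with Thursday Apr 28 2022.
Last Thursday of May 2022: May 26 2022.

Mar 31 2022, Apr 28 2022, May 26 2022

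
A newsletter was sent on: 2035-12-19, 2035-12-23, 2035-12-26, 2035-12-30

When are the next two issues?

2036-01-02, 2036-01-06

Every event lands on a Wednesday or Sunday (gaps cycle 4, 3, 4).
So the schedule is: every Wednesday and Sunday.
The following Wednesday is 2036-01-02.
The following Sunday is 2036-01-06.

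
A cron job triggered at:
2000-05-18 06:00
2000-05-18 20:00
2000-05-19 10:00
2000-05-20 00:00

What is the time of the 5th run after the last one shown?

2000-05-22 22:00

Gaps: 14, 14, 14 hours — each event is 14 hours after the previous one.
2000-05-20 00:00 + 14 h = 2000-05-20 14:00.
2000-05-20 14:00 + 14 h = 2000-05-21 04:00.
2000-05-21 04:00 + 14 h = 2000-05-21 18:00.
2000-05-21 18:00 + 14 h = 2000-05-22 08:00.
2000-05-22 08:00 + 14 h = 2000-05-22 22:00.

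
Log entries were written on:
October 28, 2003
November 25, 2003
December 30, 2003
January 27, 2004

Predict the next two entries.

These are Tuesdays with 28, 35, 28-day gaps.
Each is the final Tuesday of its month — December 30, 2003 is past the 28th, so '4th Tuesday' doesn't fit.
February 2004 ends with Tuesday February 24, 2004.
Last Tuesday of March 2004: March 30, 2004.

February 24, 2004; March 30, 2004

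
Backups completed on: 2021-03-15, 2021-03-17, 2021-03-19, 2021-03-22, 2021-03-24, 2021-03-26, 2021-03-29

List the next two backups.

2021-03-31, 2021-04-02

Every event lands on a Monday or Wednesday or Friday (gaps cycle 2, 2, 3, 2, 2, 3).
So the schedule is: every Monday, Wednesday and Friday.
Next Wednesday: 2021-03-31.
The following Friday is 2021-04-02.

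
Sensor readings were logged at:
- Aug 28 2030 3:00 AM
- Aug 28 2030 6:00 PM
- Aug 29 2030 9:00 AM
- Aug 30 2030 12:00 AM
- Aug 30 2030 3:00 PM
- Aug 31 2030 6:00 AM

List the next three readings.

Gaps: 15, 15, 15, 15, 15 hours — each event is 15 hours after the previous one.
Aug 31 2030 6:00 AM + 15 h = Aug 31 2030 9:00 PM.
Aug 31 2030 9:00 PM + 15 h = Sep 1 2030 12:00 PM.
Sep 1 2030 12:00 PM + 15 h = Sep 2 2030 3:00 AM.

Aug 31 2030 9:00 PM, Sep 1 2030 12:00 PM, Sep 2 2030 3:00 AM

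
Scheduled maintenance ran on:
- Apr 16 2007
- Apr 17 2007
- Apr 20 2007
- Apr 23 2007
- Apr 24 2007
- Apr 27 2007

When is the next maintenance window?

Every event lands on a Monday or Tuesday or Friday (gaps cycle 1, 3, 3, 1, 3).
So the schedule is: every Monday, Tuesday and Friday.
The following Monday is Apr 30 2007.

Apr 30 2007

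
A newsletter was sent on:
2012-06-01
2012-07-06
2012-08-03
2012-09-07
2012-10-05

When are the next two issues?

2012-11-02, 2012-12-07

These are Fridays at 28- or 35-day spacing (35, 28, 35, 28).
The pattern: 1st Friday of the month.
November 2012 — 1st Friday is 2012-11-02.
December 2012 — 1st Friday is 2012-12-07.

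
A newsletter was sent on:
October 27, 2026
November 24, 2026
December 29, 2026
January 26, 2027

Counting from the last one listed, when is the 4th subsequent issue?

All Tuesdays; the gaps (28, 35, 28) vary with month length.
This is the last Tuesday of each month.
February 2027 ends with Tuesday February 23, 2027.
Last Tuesday of March 2027: March 30, 2027.
Last Tuesday of April 2027: April 27, 2027.
May 2027 ends with Tuesday May 25, 2027.

May 25, 2027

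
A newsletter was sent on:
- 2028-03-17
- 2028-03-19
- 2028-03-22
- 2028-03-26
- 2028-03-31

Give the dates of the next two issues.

2028-04-06, 2028-04-13

Gaps: 2, 3, 4, 5 days — each gap is 1 larger than the previous one.
Next gap: 6 days. 2028-03-31 + 6 days = 2028-04-06.
Next gap: 7 days. 2028-04-06 + 7 days = 2028-04-13.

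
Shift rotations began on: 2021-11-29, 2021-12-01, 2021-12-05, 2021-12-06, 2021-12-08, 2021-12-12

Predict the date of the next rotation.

The gap pattern 2, 4, 1, 2, 4 repeats every 3 events.
These are the Mondays, Wednesdays and Sundays of each week.
Next Monday: 2021-12-13.

2021-12-13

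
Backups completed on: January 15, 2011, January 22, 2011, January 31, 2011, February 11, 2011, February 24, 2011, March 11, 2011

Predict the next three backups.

Intervals are 7, 9, 11, 13, 15 days — an arithmetic progression with common difference 2.
Next gap: 17 days. March 11, 2011 + 17 days = March 28, 2011.
Next gap: 19 days. March 28, 2011 + 19 days = April 16, 2011.
Next gap: 21 days. April 16, 2011 + 21 days = May 7, 2011.

March 28, 2011; April 16, 2011; May 7, 2011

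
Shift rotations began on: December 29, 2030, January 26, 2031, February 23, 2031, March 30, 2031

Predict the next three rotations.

April 27, 2031; May 25, 2031; June 29, 2031

These are Sundays with 28, 28, 35-day gaps.
Each is the final Sunday of its month — December 29, 2030 is past the 28th, so '4th Sunday' doesn't fit.
Last Sunday of April 2031: April 27, 2031.
May 2031 ends with Sunday May 25, 2031.
Last Sunday of June 2031: June 29, 2031.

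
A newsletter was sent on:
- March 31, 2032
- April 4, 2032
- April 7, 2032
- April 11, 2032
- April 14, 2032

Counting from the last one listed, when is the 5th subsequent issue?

Gaps: 4, 3, 4, 3 days — not constant, but cyclic with period 2.
The events fall on every Wednesday and Sunday.
Next Sunday: April 18, 2032.
Next Wednesday: April 21, 2032.
The following Sunday is April 25, 2032.
Next Wednesday: April 28, 2032.
Next Sunday: May 2, 2032.

May 2, 2032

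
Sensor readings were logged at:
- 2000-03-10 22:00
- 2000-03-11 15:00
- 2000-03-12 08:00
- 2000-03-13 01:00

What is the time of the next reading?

Gaps: 17, 17, 17 hours — each event is 17 hours after the previous one.
2000-03-13 01:00 + 17 h = 2000-03-13 18:00.

2000-03-13 18:00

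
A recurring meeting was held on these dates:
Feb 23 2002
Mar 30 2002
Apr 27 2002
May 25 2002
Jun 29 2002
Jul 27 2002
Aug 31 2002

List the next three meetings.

These are Saturdays with 35, 28, 28, 35, 28, 35-day gaps.
Each is the final Saturday of its month — Mar 30 2002 is past the 28th, so '4th Saturday' doesn't fit.
September 2002 ends with Saturday Sep 28 2002.
Last Saturday of October 2002: Oct 26 2002.
Last Saturday of November 2002: Nov 30 2002.

Sep 28 2002, Oct 26 2002, Nov 30 2002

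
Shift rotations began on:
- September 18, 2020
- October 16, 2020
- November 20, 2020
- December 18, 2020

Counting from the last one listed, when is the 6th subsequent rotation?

June 18, 2021

These are Fridays at 28- or 35-day spacing (28, 35, 28).
The pattern: 3rd Friday of the month.
3rd Friday of January 2021: January 15, 2021.
3rd Friday of February 2021: February 19, 2021.
March 2021 — 3rd Friday is March 19, 2021.
3rd Friday of April 2021: April 16, 2021.
3rd Friday of May 2021: May 21, 2021.
3rd Friday of June 2021: June 18, 2021.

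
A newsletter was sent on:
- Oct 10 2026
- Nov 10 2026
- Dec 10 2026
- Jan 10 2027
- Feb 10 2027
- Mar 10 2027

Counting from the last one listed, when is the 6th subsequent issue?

Each date is the 10th; the gaps (31, 30, 31, 31, 28) track the month lengths.
The rule is the 10th of each month.
Next: April 2027 → Apr 10 2027.
May 2027: May 10 2027.
Next: June 2027 → Jun 10 2027.
Next: July 2027 → Jul 10 2027.
August 2027: Aug 10 2027.
September 2027: Sep 10 2027.

Sep 10 2027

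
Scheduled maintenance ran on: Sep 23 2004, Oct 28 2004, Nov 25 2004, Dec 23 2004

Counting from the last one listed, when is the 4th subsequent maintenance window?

Apr 28 2005

These are Thursdays at 28- or 35-day spacing (35, 28, 28).
The pattern: 4th Thursday of the month.
January 2005 — 4th Thursday is Jan 27 2005.
4th Thursday of February 2005: Feb 24 2005.
4th Thursday of March 2005: Mar 24 2005.
April 2005 — 4th Thursday is Apr 28 2005.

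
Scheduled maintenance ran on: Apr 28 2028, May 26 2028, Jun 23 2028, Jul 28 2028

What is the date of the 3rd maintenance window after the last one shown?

Oct 27 2028

Gaps: 28, 28, 35 days — a mix of 28 and 35. Every date is a Friday.
Each is the 4th Friday of its month.
August 2028 — 4th Friday is Aug 25 2028.
September 2028 — 4th Friday is Sep 22 2028.
October 2028 — 4th Friday is Oct 27 2028.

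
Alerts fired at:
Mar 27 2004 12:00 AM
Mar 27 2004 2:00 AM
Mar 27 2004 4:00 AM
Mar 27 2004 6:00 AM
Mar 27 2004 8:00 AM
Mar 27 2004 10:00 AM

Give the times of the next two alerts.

Mar 27 2004 12:00 PM, Mar 27 2004 2:00 PM

Spacing: 2, 2, 2, 2, 2 h — constant 2 h.
Mar 27 2004 10:00 AM + 2 h = Mar 27 2004 12:00 PM.
Mar 27 2004 12:00 PM + 2 h = Mar 27 2004 2:00 PM.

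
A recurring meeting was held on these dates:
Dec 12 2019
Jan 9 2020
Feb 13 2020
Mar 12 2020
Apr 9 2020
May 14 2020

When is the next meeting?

All dates are Thursdays, 28, 35, 28, 28, 35 days apart.
Specifically, the 2nd Thursday of each month.
June 2020 — 2nd Thursday is Jun 11 2020.

Jun 11 2020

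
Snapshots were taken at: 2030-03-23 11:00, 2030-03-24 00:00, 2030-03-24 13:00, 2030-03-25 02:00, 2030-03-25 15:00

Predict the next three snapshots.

Spacing: 13, 13, 13, 13 h — constant 13 h.
2030-03-25 15:00 + 13 h = 2030-03-26 04:00.
2030-03-26 04:00 + 13 h = 2030-03-26 17:00.
2030-03-26 17:00 + 13 h = 2030-03-27 06:00.

2030-03-26 04:00, 2030-03-26 17:00, 2030-03-27 06:00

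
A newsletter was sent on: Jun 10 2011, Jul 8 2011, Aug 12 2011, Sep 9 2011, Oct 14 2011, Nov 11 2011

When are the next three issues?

These are Fridays at 28- or 35-day spacing (28, 35, 28, 35, 28).
The pattern: 2nd Friday of the month.
December 2011 — 2nd Friday is Dec 9 2011.
January 2012 — 2nd Friday is Jan 13 2012.
2nd Friday of February 2012: Feb 10 2012.

Dec 9 2011, Jan 13 2012, Feb 10 2012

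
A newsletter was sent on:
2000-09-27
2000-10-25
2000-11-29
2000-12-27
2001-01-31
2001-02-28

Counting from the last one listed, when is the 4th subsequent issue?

Every date is a Wednesday; gaps 28, 35, 28, 35, 28 days.
Each is the last Wednesday of its month (at least one falls on the 29th or later, ruling out '4th Wednesday').
March 2001 ends with Wednesday 2001-03-28.
April 2001 ends with Wednesday 2001-04-25.
Last Wednesday of May 2001: 2001-05-30.
Last Wednesday of June 2001: 2001-06-27.

2001-06-27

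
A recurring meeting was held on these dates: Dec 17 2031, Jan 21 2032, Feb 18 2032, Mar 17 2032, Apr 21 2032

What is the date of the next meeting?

Gaps: 35, 28, 28, 35 days — a mix of 28 and 35. Every date is a Wednesday.
Each is the 3rd Wednesday of its month.
May 2032 — 3rd Wednesday is May 19 2032.

May 19 2032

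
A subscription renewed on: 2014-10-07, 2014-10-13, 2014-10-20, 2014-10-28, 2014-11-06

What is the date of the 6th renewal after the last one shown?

2015-01-20

Intervals are 6, 7, 8, 9 days — an arithmetic progression with common difference 1.
Next gap: 10 days. 2014-11-06 + 10 days = 2014-11-16.
Next gap: 11 days. 2014-11-16 + 11 days = 2014-11-27.
Next gap: 12 days. 2014-11-27 + 12 days = 2014-12-09.
Next gap: 13 days. 2014-12-09 + 13 days = 2014-12-22.
Next gap: 14 days. 2014-12-22 + 14 days = 2015-01-05.
Next gap: 15 days. 2015-01-05 + 15 days = 2015-01-20.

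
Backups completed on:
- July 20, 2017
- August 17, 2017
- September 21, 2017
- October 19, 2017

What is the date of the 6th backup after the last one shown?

These are Thursdays at 28- or 35-day spacing (28, 35, 28).
The pattern: 3rd Thursday of the month.
November 2017 — 3rd Thursday is November 16, 2017.
3rd Thursday of December 2017: December 21, 2017.
3rd Thursday of January 2018: January 18, 2018.
3rd Thursday of February 2018: February 15, 2018.
March 2018 — 3rd Thursday is March 15, 2018.
April 2018 — 3rd Thursday is April 19, 2018.

April 19, 2018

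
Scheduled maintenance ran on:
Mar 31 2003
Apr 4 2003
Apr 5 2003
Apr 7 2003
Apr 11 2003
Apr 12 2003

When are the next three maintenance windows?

Apr 14 2003, Apr 18 2003, Apr 19 2003

The gap pattern 4, 1, 2, 4, 1 repeats every 3 events.
These are the Mondays, Fridays and Saturdays of each week.
The following Monday is Apr 14 2003.
The following Friday is Apr 18 2003.
Next Saturday: Apr 19 2003.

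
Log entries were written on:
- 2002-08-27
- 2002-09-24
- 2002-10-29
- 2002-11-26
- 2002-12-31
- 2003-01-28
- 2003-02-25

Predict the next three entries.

2003-03-25, 2003-04-29, 2003-05-27

All Tuesdays; the gaps (28, 35, 28, 35, 28, 28) vary with month length.
This is the last Tuesday of each month.
March 2003 ends with Tuesday 2003-03-25.
Last Tuesday of April 2003: 2003-04-29.
Last Tuesday of May 2003: 2003-05-27.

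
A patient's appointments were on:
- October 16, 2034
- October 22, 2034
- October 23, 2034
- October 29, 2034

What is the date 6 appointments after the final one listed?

Gaps: 6, 1, 6 days — not constant, but cyclic with period 2.
The events fall on every Monday and Sunday.
The following Monday is October 30, 2034.
The following Sunday is November 5, 2034.
The following Monday is November 6, 2034.
The following Sunday is November 12, 2034.
Next Monday: November 13, 2034.
Next Sunday: November 19, 2034.

November 19, 2034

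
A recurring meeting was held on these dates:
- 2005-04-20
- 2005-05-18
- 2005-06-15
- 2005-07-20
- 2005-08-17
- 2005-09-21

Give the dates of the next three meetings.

All dates are Wednesdays, 28, 28, 35, 28, 35 days apart.
Specifically, the 3rd Wednesday of each month.
3rd Wednesday of October 2005: 2005-10-19.
3rd Wednesday of November 2005: 2005-11-16.
December 2005 — 3rd Wednesday is 2005-12-21.

2005-10-19, 2005-11-16, 2005-12-21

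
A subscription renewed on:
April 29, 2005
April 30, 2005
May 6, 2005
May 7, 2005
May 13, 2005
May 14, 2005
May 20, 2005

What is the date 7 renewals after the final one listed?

June 11, 2005

Every event lands on a Friday or Saturday (gaps cycle 1, 6, 1, 6, 1, 6).
So the schedule is: every Friday and Saturday.
The following Saturday is May 21, 2005.
The following Friday is May 27, 2005.
The following Saturday is May 28, 2005.
Next Friday: June 3, 2005.
Next Saturday: June 4, 2005.
Next Friday: June 10, 2005.
The following Saturday is June 11, 2005.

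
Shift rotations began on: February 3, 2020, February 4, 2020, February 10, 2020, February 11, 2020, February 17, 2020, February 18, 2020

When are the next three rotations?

February 24, 2020; February 25, 2020; March 2, 2020

Gaps: 1, 6, 1, 6, 1 days — not constant, but cyclic with period 2.
The events fall on every Monday and Tuesday.
Next Monday: February 24, 2020.
Next Tuesday: February 25, 2020.
The following Monday is March 2, 2020.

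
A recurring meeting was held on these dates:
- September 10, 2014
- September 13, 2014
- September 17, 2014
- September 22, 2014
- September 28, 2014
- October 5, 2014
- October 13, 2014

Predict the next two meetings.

Intervals are 3, 4, 5, 6, 7, 8 days — an arithmetic progression with common difference 1.
Next gap: 9 days. October 13, 2014 + 9 days = October 22, 2014.
Next gap: 10 days. October 22, 2014 + 10 days = November 1, 2014.

October 22, 2014; November 1, 2014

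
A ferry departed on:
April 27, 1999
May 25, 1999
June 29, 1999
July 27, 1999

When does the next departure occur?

These are Tuesdays with 28, 35, 28-day gaps.
Each is the final Tuesday of its month — June 29, 1999 is past the 28th, so '4th Tuesday' doesn't fit.
Last Tuesday of August 1999: August 31, 1999.

August 31, 1999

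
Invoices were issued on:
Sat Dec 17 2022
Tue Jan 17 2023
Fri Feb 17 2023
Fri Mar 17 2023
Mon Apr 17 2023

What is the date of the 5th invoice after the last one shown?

Sun Sep 17 2023

The day-of-month is always 17 (31, 31, 28, 31 days between events).
So this recurs on the 17th of each month.
Next: May 2023 → Wed May 17 2023.
June 2023: Sat Jun 17 2023.
Next: July 2023 → Mon Jul 17 2023.
Next: August 2023 → Thu Aug 17 2023.
September 2023: Sun Sep 17 2023.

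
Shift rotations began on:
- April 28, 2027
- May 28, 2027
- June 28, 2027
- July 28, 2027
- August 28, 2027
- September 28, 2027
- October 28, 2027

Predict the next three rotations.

The day-of-month is always 28 (30, 31, 30, 31, 31, 30 days between events).
So this recurs on the 28th of each month.
Next: November 2027 → November 28, 2027.
December 2027: December 28, 2027.
January 2028: January 28, 2028.

November 28, 2027; December 28, 2027; January 28, 2028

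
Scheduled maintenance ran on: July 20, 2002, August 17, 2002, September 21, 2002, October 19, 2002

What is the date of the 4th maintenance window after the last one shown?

Gaps: 28, 35, 28 days — a mix of 28 and 35. Every date is a Saturday.
Each is the 3rd Saturday of its month.
November 2002 — 3rd Saturday is November 16, 2002.
December 2002 — 3rd Saturday is December 21, 2002.
January 2003 — 3rd Saturday is January 18, 2003.
3rd Saturday of February 2003: February 15, 2003.

February 15, 2003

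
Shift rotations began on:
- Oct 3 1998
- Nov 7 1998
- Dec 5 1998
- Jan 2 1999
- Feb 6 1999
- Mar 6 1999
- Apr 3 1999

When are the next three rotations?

May 1 1999, Jun 5 1999, Jul 3 1999

These are Saturdays at 28- or 35-day spacing (35, 28, 28, 35, 28, 28).
The pattern: 1st Saturday of the month.
May 1999 — 1st Saturday is May 1 1999.
June 1999 — 1st Saturday is Jun 5 1999.
1st Saturday of July 1999: Jul 3 1999.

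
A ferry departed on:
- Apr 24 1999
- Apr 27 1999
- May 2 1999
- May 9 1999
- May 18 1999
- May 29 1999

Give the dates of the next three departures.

Jun 11 1999, Jun 26 1999, Jul 13 1999

Intervals are 3, 5, 7, 9, 11 days — an arithmetic progression with common difference 2.
Next gap: 13 days. May 29 1999 + 13 days = Jun 11 1999.
Next gap: 15 days. Jun 11 1999 + 15 days = Jun 26 1999.
Next gap: 17 days. Jun 26 1999 + 17 days = Jul 13 1999.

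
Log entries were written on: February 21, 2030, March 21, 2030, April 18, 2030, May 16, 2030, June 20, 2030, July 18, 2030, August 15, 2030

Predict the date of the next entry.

These are Thursdays at 28- or 35-day spacing (28, 28, 28, 35, 28, 28).
The pattern: 3rd Thursday of the month.
September 2030 — 3rd Thursday is September 19, 2030.

September 19, 2030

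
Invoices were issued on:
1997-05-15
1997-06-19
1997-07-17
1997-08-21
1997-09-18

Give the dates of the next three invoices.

Gaps: 35, 28, 35, 28 days — a mix of 28 and 35. Every date is a Thursday.
Each is the 3rd Thursday of its month.
October 1997 — 3rd Thursday is 1997-10-16.
November 1997 — 3rd Thursday is 1997-11-20.
3rd Thursday of December 1997: 1997-12-18.

1997-10-16, 1997-11-20, 1997-12-18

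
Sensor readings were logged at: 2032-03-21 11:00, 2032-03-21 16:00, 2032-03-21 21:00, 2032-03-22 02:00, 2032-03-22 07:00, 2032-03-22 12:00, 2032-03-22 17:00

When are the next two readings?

Gaps: 5, 5, 5, 5, 5, 5 hours — each event is 5 hours after the previous one.
2032-03-22 17:00 + 5 h = 2032-03-22 22:00.
2032-03-22 22:00 + 5 h = 2032-03-23 03:00.

2032-03-22 22:00, 2032-03-23 03:00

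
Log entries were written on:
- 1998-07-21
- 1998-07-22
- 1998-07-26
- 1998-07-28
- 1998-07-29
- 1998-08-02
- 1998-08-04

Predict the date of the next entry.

The gap pattern 1, 4, 2, 1, 4, 2 repeats every 3 events.
These are the Tuesdays, Wednesdays and Sundays of each week.
Next Wednesday: 1998-08-05.

1998-08-05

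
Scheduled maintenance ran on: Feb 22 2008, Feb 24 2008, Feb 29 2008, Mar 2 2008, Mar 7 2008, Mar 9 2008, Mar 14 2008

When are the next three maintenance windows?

Every event lands on a Friday or Sunday (gaps cycle 2, 5, 2, 5, 2, 5).
So the schedule is: every Friday and Sunday.
Next Sunday: Mar 16 2008.
Next Friday: Mar 21 2008.
The following Sunday is Mar 23 2008.

Mar 16 2008, Mar 21 2008, Mar 23 2008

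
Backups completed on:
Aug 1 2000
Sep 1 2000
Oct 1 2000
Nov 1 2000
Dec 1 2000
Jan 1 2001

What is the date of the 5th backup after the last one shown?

Jun 1 2001

Gaps: 31, 30, 31, 30, 31 days — not constant. Every event is on the 1st of the month.
Pattern: the 1st of each month.
Next: February 2001 → Feb 1 2001.
Next: March 2001 → Mar 1 2001.
April 2001: Apr 1 2001.
Next: May 2001 → May 1 2001.
Next: June 2001 → Jun 1 2001.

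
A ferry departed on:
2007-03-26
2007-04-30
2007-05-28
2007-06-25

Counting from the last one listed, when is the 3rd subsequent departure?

All Mondays; the gaps (35, 28, 28) vary with month length.
This is the last Monday of each month.
Last Monday of July 2007: 2007-07-30.
August 2007 ends with Monday 2007-08-27.
September 2007 ends with Monday 2007-09-24.

2007-09-24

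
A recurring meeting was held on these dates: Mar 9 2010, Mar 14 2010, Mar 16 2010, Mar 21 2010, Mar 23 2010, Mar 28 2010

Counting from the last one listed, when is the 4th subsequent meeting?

The gap pattern 5, 2, 5, 2, 5 repeats every 2 events.
These are the Tuesdays and Sundays of each week.
Next Tuesday: Mar 30 2010.
Next Sunday: Apr 4 2010.
Next Tuesday: Apr 6 2010.
The following Sunday is Apr 11 2010.

Apr 11 2010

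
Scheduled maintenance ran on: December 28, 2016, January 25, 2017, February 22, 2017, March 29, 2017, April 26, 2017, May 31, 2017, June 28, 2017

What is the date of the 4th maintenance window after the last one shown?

October 25, 2017

All Wednesdays; the gaps (28, 28, 35, 28, 35, 28) vary with month length.
This is the last Wednesday of each month.
Last Wednesday of July 2017: July 26, 2017.
August 2017 ends with Wednesday August 30, 2017.
September 2017 ends with Wednesday September 27, 2017.
October 2017 ends with Wednesday October 25, 2017.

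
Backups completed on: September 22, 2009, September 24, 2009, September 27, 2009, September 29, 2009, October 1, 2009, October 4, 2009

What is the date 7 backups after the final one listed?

Every event lands on a Tuesday or Thursday or Sunday (gaps cycle 2, 3, 2, 2, 3).
So the schedule is: every Tuesday, Thursday and Sunday.
The following Tuesday is October 6, 2009.
The following Thursday is October 8, 2009.
Next Sunday: October 11, 2009.
Next Tuesday: October 13, 2009.
Next Thursday: October 15, 2009.
Next Sunday: October 18, 2009.
Next Tuesday: October 20, 2009.

October 20, 2009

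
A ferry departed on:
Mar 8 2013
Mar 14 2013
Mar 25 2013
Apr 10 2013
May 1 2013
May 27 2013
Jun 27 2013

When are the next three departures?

Aug 2 2013, Sep 12 2013, Oct 28 2013

The spacing grows by 5 each time: 6, 11, 16, 21, 26, 31 days.
Next gap: 36 days. Jun 27 2013 + 36 days = Aug 2 2013.
Next gap: 41 days. Aug 2 2013 + 41 days = Sep 12 2013.
Next gap: 46 days. Sep 12 2013 + 46 days = Oct 28 2013.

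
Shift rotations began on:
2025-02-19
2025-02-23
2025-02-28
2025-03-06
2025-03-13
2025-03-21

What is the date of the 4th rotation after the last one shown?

Gaps: 4, 5, 6, 7, 8 days — each gap is 1 larger than the previous one.
Next gap: 9 days. 2025-03-21 + 9 days = 2025-03-30.
Next gap: 10 days. 2025-03-30 + 10 days = 2025-04-09.
Next gap: 11 days. 2025-04-09 + 11 days = 2025-04-20.
Next gap: 12 days. 2025-04-20 + 12 days = 2025-05-02.

2025-05-02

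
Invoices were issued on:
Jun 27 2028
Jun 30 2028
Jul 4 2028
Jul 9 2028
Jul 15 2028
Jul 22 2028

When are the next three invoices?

Intervals are 3, 4, 5, 6, 7 days — an arithmetic progression with common difference 1.
Next gap: 8 days. Jul 22 2028 + 8 days = Jul 30 2028.
Next gap: 9 days. Jul 30 2028 + 9 days = Aug 8 2028.
Next gap: 10 days. Aug 8 2028 + 10 days = Aug 18 2028.

Jul 30 2028, Aug 8 2028, Aug 18 2028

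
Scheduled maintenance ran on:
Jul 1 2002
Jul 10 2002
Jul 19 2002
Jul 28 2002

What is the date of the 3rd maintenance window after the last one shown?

Aug 24 2002

The spacing is 9, 9, 9 days — always 9 days.
Jul 28 2002 + 9 days = Aug 6 2002.
Aug 6 2002 + 9 days = Aug 15 2002.
Aug 15 2002 + 9 days = Aug 24 2002.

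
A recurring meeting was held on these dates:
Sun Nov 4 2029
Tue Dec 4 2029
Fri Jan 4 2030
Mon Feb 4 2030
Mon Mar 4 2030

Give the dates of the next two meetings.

The day-of-month is always 4 (30, 31, 31, 28 days between events).
So this recurs on the 4th of each month.
April 2030: Thu Apr 4 2030.
Next: May 2030 → Sat May 4 2030.

Thu Apr 4 2030, Sat May 4 2030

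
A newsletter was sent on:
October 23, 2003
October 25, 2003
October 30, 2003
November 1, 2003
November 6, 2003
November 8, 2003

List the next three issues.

Gaps: 2, 5, 2, 5, 2 days — not constant, but cyclic with period 2.
The events fall on every Thursday and Saturday.
The following Thursday is November 13, 2003.
Next Saturday: November 15, 2003.
Next Thursday: November 20, 2003.

November 13, 2003; November 15, 2003; November 20, 2003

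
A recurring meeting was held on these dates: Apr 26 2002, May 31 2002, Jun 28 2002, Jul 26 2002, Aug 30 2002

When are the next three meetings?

Every date is a Friday; gaps 35, 28, 28, 35 days.
Each is the last Friday of its month (at least one falls on the 29th or later, ruling out '4th Friday').
Last Friday of September 2002: Sep 27 2002.
Last Friday of October 2002: Oct 25 2002.
Last Friday of November 2002: Nov 29 2002.

Sep 27 2002, Oct 25 2002, Nov 29 2002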